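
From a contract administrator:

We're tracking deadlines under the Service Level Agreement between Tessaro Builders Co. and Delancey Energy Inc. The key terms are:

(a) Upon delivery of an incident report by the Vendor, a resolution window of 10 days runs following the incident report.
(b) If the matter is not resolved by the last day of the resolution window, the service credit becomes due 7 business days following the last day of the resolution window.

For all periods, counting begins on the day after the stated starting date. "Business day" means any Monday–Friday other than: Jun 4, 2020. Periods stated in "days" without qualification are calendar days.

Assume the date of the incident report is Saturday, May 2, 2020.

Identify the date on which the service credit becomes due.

The last day of the resolution window: 10 calendar days after May 2, 2020 is May 12, 2020.
From Tuesday, May 12, 2020, 7 business days (May 13, May 14, May 15, May 18, May 19, May 20, May 21, skipping weekends) brings us to Thursday, May 21, 2020, which is the date on which the service credit becomes due.

May 21, 2020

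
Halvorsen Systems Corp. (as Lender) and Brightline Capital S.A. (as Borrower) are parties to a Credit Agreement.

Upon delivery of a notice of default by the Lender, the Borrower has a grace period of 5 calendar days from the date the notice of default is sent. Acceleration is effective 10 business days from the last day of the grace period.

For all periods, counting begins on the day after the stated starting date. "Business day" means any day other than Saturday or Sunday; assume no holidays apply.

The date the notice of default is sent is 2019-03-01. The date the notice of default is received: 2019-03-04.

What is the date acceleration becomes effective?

The last day of the grace period: 5 calendar days after 2019-03-01 is 2019-03-06.
From Wednesday, 2019-03-06, 10 business days (Mar 7, Mar 8, Mar 11, Mar 12, Mar 13, Mar 14, Mar 15, Mar 18, Mar 19, Mar 20, skipping weekends) brings us to Wednesday, 2019-03-20, which is the date acceleration becomes effective.

2019-03-20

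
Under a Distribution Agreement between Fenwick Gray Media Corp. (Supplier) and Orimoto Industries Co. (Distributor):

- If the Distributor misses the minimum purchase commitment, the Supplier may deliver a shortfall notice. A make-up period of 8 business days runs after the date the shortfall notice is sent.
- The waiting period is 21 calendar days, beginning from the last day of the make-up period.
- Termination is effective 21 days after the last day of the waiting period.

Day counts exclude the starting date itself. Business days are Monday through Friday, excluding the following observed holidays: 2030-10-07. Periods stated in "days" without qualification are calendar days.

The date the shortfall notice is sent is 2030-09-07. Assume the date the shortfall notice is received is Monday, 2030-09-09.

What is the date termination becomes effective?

The last day of the make-up period: 8 business days after Saturday, 2030-09-07, skipping weekends — Sep 9, Sep 10, Sep 11, Sep 12, Sep 13, Sep 16, Sep 17, Sep 18 — lands on Wednesday, 2030-09-18.
The last day of the waiting period: 21 calendar days after 2030-09-18 is 2030-10-09.
The date termination becomes effective: 21 calendar days after 2030-10-09 is 2030-10-30.

2030-10-30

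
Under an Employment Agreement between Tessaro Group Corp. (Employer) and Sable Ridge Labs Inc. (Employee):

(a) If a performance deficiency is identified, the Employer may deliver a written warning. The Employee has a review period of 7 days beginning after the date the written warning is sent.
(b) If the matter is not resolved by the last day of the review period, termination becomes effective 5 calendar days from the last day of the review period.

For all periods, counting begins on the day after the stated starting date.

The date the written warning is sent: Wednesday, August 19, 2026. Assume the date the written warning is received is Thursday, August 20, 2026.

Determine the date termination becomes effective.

August 31, 2026

The last day of the review period: August 19, 2026 + 7 days = August 26, 2026.
The date termination becomes effective: 5 calendar days after August 26, 2026 is August 31, 2026.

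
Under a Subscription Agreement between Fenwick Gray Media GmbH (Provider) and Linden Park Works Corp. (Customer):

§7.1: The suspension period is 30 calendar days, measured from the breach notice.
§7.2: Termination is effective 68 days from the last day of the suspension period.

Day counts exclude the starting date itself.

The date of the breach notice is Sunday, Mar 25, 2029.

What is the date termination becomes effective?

Adding 30 calendar days to Mar 25, 2029 gives Apr 24, 2029, which is the last day of the suspension period.
The date termination becomes effective: Apr 24, 2029 + 68 days = Jul 1, 2029.

Jul 1, 2029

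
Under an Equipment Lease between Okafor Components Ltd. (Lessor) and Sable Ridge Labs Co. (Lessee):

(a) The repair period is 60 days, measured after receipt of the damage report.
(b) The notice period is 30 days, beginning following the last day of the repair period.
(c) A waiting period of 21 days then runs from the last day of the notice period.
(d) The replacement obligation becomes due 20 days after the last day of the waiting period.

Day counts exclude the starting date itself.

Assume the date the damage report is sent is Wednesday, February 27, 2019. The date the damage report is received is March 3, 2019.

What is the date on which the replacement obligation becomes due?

July 12, 2019

The last day of the repair period: 60 calendar days after March 3, 2019 is May 2, 2019.
The last day of the notice period: 30 calendar days after May 2, 2019 is June 1, 2019.
The last day of the waiting period: 21 calendar days after June 1, 2019 is June 22, 2019.
The date on which the replacement obligation becomes due: June 22, 2019 + 20 days = July 12, 2019.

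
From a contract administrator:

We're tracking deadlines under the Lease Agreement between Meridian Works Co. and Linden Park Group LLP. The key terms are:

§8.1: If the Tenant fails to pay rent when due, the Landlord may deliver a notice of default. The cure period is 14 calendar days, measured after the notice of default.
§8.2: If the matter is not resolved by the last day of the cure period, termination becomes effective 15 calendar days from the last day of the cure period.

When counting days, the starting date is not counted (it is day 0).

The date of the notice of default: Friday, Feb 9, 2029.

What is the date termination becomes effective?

The last day of the cure period: 14 calendar days after Feb 9, 2029 is Feb 23, 2029.
Adding 15 calendar days to Feb 23, 2029 gives Mar 10, 2029, which is the date termination becomes effective.

Mar 10, 2029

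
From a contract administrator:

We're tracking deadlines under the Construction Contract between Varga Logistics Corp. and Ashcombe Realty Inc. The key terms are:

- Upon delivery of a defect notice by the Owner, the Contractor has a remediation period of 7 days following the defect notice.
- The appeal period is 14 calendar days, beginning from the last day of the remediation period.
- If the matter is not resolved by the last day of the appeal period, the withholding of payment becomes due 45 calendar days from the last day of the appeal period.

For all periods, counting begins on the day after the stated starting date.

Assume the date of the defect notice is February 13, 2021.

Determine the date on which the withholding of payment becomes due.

April 20, 2021

The last day of the remediation period: 7 calendar days after February 13, 2021 is February 20, 2021.
The last day of the appeal period: February 20, 2021 + 14 days = March 6, 2021.
The date on which the withholding of payment becomes due: 45 calendar days after March 6, 2021 is April 20, 2021.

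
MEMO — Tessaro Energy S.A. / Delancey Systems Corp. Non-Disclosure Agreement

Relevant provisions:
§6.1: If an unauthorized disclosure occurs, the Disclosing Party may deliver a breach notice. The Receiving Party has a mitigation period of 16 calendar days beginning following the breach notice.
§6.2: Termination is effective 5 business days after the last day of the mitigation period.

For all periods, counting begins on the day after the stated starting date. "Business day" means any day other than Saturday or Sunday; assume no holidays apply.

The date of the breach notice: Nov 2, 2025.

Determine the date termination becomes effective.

The last day of the mitigation period: Nov 2, 2025 + 16 days = Nov 18, 2025.
The date termination becomes effective: 5 business days after Tuesday, Nov 18, 2025, skipping weekends — Nov 19, Nov 20, Nov 21, Nov 24, Nov 25 — lands on Tuesday, Nov 25, 2025.

Nov 25, 2025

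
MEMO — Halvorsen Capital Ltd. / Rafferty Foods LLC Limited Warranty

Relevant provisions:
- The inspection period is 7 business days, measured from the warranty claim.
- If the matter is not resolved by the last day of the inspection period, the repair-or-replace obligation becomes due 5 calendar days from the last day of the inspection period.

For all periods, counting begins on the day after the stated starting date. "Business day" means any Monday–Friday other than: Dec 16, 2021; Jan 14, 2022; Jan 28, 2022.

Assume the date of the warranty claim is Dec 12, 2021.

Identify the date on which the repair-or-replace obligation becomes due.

Dec 27, 2021

The last day of the inspection period: counting 7 business days from Sunday, Dec 12, 2021 (Dec 13, Dec 14, Dec 15, Dec 17, Dec 20, Dec 21, Dec 22, skipping weekends and the listed holiday on Dec 16) reaches Wednesday, Dec 22, 2021.
The date on which the repair-or-replace obligation becomes due: 5 calendar days after Dec 22, 2021 is Dec 27, 2021.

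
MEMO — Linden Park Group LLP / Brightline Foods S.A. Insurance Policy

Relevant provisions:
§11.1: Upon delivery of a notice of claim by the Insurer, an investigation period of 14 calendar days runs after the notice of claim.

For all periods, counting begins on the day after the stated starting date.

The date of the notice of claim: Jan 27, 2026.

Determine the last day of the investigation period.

The last day of the investigation period: Jan 27, 2026 + 14 days = Feb 10, 2026.

Feb 10, 2026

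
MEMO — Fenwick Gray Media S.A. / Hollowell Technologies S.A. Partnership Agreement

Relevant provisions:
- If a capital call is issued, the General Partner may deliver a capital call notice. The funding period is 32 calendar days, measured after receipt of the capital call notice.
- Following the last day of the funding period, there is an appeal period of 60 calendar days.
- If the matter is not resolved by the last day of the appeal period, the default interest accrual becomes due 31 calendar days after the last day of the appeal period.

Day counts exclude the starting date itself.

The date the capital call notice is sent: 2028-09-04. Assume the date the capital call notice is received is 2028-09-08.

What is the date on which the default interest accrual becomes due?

2029-01-09

Adding 32 calendar days to 2028-09-08 gives 2028-10-10, which is the last day of the funding period.
The last day of the appeal period: 60 calendar days after 2028-10-10 is 2028-12-09.
The date on which the default interest accrual becomes due: 31 calendar days after 2028-12-09 is 2029-01-09.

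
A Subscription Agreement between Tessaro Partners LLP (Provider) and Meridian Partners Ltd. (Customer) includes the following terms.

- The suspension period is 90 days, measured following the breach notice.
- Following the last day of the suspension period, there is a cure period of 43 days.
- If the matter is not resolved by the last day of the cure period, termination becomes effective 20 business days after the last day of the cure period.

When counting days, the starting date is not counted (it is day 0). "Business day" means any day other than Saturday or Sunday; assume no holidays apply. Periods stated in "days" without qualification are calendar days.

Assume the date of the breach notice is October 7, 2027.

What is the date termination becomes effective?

March 16, 2028

The last day of the suspension period: October 7, 2027 + 90 days = January 5, 2028.
Adding 43 calendar days to January 5, 2028 gives February 17, 2028, which is the last day of the cure period.
The date termination becomes effective: counting 20 business days from Thursday, February 17, 2028 (Feb 18, Feb 21, Feb 22, Feb 23, …, Mar 14, Mar 15, Mar 16, skipping weekends) reaches Thursday, March 16, 2028.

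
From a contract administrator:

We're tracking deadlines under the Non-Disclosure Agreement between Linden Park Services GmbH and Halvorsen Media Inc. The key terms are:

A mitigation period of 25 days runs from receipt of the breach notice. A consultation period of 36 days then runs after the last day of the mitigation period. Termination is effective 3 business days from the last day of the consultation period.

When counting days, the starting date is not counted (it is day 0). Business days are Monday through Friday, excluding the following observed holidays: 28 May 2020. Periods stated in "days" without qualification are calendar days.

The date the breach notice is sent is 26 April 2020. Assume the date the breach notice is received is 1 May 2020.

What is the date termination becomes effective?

The last day of the mitigation period: 25 calendar days after 1 May 2020 is 26 May 2020.
The last day of the consultation period: 36 calendar days after 26 May 2020 is 1 July 2020.
The date termination becomes effective: counting 3 business days from Wednesday, 1 July 2020 (Jul 2, Jul 3, Jul 6, skipping weekends) reaches Monday, 6 July 2020.

6 July 2020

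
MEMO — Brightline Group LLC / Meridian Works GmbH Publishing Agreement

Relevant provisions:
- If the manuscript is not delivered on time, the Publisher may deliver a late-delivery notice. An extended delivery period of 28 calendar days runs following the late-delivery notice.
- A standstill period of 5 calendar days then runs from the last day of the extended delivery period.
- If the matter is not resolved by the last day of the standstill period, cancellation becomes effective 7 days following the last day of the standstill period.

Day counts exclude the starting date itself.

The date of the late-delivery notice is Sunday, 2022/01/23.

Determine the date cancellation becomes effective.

The last day of the extended delivery period: 28 calendar days after 2022/01/23 is 2022/02/20.
The last day of the standstill period: 5 calendar days after 2022/02/20 is 2022/02/25.
Adding 7 calendar days to 2022/02/25 gives 2022/03/04, which is the date cancellation becomes effective.

2022/03/04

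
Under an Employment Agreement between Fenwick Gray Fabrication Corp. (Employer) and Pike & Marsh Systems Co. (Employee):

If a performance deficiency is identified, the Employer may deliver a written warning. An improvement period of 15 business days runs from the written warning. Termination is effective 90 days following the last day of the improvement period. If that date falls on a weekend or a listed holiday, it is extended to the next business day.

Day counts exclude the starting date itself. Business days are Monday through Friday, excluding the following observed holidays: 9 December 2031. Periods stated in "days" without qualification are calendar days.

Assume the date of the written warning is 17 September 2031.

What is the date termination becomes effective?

The last day of the improvement period: counting 15 business days from Wednesday, 17 September 2031 (Sep 18, Sep 19, Sep 22, Sep 23, …, Oct 6, Oct 7, Oct 8, skipping weekends) reaches Wednesday, 8 October 2031.
Adding 90 calendar days to 8 October 2031 gives 6 January 2032, which is the date termination becomes effective. 6 January 2032 is a Tuesday and is not a listed holiday, so no roll-forward applies.

6 January 2032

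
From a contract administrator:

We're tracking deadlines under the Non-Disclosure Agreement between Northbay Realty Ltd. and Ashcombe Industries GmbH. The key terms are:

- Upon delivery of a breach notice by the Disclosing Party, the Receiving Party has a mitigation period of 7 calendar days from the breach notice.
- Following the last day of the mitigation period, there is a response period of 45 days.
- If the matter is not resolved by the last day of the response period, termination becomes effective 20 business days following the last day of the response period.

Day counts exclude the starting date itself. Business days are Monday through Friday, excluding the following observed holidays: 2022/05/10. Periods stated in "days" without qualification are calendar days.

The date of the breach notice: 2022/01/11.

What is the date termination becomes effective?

The last day of the mitigation period: 7 calendar days after 2022/01/11 is 2022/01/18.
The last day of the response period: 45 calendar days after 2022/01/18 is 2022/03/04.
The date termination becomes effective: counting 20 business days from Friday, 2022/03/04 (Mar 7, Mar 8, Mar 9, Mar 10, …, Mar 30, Mar 31, Apr 1, skipping weekends) reaches Friday, 2022/04/01.

2022/04/01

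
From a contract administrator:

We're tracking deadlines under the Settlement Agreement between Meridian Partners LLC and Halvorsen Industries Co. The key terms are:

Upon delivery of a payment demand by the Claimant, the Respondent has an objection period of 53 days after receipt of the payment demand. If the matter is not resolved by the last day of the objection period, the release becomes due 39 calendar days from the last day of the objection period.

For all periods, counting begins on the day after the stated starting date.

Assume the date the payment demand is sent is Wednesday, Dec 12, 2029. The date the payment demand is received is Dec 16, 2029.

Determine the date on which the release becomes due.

Mar 18, 2030

The last day of the objection period: Dec 16, 2029 + 53 days = Feb 7, 2030.
The date on which the release becomes due: 39 calendar days after Feb 7, 2030 is Mar 18, 2030.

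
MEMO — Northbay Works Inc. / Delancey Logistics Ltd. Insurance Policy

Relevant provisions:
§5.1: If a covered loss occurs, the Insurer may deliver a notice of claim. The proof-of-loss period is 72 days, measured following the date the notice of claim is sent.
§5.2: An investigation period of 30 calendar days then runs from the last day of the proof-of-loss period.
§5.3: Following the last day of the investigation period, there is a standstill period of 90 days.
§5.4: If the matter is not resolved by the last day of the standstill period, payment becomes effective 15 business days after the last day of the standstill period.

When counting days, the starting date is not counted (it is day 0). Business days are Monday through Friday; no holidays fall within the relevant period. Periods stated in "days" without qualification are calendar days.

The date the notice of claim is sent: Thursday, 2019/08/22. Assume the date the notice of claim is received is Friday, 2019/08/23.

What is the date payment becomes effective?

2020/03/20

Adding 72 calendar days to 2019/08/22 gives 2019/11/02, which is the last day of the proof-of-loss period.
The last day of the investigation period: 2019/11/02 + 30 days = 2019/12/02.
The last day of the standstill period: 90 calendar days after 2019/12/02 is 2020/03/01.
The date payment becomes effective: 15 business days after Sunday, 2020/03/01, skipping weekends — Mar 2, Mar 3, Mar 4, Mar 5, …, Mar 18, Mar 19, Mar 20 — lands on Friday, 2020/03/20.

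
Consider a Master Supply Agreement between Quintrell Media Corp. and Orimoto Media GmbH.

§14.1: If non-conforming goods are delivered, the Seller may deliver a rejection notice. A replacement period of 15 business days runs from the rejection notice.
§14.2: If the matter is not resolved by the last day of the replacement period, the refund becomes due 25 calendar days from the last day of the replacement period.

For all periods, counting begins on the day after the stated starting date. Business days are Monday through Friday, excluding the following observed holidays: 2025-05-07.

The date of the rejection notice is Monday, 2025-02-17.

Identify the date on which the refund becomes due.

2025-04-04

The last day of the replacement period: counting 15 business days from Monday, 2025-02-17 (Feb 18, Feb 19, Feb 20, Feb 21, …, Mar 6, Mar 7, Mar 10, skipping weekends) reaches Monday, 2025-03-10.
The date on which the refund becomes due: 25 calendar days after 2025-03-10 is 2025-04-04.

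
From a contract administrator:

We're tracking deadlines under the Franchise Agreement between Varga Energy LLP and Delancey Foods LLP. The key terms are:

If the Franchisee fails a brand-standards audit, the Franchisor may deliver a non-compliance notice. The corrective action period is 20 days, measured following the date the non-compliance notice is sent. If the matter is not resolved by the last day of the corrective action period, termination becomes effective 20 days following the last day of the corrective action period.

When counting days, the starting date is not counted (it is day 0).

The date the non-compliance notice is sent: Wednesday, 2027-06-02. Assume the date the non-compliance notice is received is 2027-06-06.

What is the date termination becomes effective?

Adding 20 calendar days to 2027-06-02 gives 2027-06-22, which is the last day of the corrective action period.
Adding 20 calendar days to 2027-06-22 gives 2027-07-12, which is the date termination becomes effective.

2027-07-12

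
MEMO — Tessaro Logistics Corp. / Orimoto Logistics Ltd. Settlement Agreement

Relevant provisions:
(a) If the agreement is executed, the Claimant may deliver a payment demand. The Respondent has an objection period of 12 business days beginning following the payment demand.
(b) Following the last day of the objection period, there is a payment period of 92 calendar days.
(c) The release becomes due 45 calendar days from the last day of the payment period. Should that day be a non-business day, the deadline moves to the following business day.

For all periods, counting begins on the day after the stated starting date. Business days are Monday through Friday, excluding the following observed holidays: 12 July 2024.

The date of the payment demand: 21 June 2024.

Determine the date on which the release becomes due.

From Friday, 21 June 2024, 12 business days (Jun 24, Jun 25, Jun 26, Jun 27, …, Jul 5, Jul 8, Jul 9, skipping weekends) brings us to Tuesday, 9 July 2024, which is the last day of the objection period.
The last day of the payment period: 9 July 2024 + 92 days = 9 October 2024.
The date on which the release becomes due: 9 October 2024 + 45 days = 23 November 2024. That falls on a Saturday, so it rolls to the next business day, Monday, 25 November 2024.

25 November 2024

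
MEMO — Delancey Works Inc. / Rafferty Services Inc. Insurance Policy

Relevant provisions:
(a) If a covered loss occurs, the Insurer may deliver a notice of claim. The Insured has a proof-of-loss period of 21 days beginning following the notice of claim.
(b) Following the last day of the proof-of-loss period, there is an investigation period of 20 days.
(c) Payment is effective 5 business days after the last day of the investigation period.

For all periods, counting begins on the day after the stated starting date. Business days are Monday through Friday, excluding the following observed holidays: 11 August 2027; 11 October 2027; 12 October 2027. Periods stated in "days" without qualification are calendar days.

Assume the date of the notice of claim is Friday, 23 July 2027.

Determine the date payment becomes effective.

9 September 2027

The last day of the proof-of-loss period: 21 calendar days after 23 July 2027 is 13 August 2027.
Adding 20 calendar days to 13 August 2027 gives 2 September 2027, which is the last day of the investigation period.
The date payment becomes effective: counting 5 business days from Thursday, 2 September 2027 (Sep 3, Sep 6, Sep 7, Sep 8, Sep 9, skipping weekends) reaches Thursday, 9 September 2027.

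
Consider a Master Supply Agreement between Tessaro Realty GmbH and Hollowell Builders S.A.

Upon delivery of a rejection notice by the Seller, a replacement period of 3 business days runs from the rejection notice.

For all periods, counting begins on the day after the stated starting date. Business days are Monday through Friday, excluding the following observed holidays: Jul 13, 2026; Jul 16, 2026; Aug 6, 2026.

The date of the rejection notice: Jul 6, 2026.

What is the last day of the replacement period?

The last day of the replacement period: 3 business days after Monday, Jul 6, 2026, skipping weekends — Jul 7, Jul 8, Jul 9 — lands on Thursday, Jul 9, 2026.

Jul 9, 2026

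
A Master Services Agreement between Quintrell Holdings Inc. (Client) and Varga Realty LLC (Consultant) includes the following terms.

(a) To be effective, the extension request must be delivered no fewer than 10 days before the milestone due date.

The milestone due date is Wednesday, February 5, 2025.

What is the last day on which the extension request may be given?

January 26, 2025

Counting back 10 calendar days from February 5, 2025 gives January 26, 2025.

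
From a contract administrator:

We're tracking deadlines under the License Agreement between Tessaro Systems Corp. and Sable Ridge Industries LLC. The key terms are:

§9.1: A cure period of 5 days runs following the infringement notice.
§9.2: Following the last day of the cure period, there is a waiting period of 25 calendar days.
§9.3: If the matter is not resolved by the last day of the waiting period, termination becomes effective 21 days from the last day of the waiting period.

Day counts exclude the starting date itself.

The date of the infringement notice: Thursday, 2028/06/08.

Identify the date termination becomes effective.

The last day of the cure period: 5 calendar days after 2028/06/08 is 2028/06/13.
The last day of the waiting period: 2028/06/13 + 25 days = 2028/07/08.
Adding 21 calendar days to 2028/07/08 gives 2028/07/29, which is the date termination becomes effective.

2028/07/29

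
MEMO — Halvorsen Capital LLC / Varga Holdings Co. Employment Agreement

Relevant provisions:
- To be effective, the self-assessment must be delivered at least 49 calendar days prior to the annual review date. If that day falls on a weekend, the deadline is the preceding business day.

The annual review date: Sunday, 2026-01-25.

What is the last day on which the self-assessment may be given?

2026-01-25 minus 49 days is 2025-12-07. That is a Sunday, so the deadline moves back to Friday, 2025-12-05.

2025-12-05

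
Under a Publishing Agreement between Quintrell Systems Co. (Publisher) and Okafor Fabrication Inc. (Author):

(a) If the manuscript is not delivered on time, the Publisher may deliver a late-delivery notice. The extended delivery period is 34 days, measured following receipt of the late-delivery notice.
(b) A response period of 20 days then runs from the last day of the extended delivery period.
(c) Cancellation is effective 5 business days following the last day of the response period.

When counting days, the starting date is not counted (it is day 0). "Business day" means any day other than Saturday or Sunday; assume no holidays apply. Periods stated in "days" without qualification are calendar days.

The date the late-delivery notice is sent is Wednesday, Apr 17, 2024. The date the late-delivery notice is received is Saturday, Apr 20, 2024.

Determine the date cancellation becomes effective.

The last day of the extended delivery period: 34 calendar days after Apr 20, 2024 is May 24, 2024.
The last day of the response period: 20 calendar days after May 24, 2024 is Jun 13, 2024.
From Thursday, Jun 13, 2024, 5 business days (Jun 14, Jun 17, Jun 18, Jun 19, Jun 20, skipping weekends) brings us to Thursday, Jun 20, 2024, which is the date cancellation becomes effective.

Jun 20, 2024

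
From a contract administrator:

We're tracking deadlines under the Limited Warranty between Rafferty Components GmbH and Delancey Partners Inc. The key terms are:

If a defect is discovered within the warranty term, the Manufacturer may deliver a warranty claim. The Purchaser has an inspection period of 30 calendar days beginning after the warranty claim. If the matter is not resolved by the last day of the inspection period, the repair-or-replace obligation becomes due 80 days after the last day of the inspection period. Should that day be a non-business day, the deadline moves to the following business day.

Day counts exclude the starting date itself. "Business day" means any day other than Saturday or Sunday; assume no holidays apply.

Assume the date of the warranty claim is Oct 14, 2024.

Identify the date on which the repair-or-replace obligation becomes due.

Feb 3, 2025

The last day of the inspection period: Oct 14, 2024 + 30 days = Nov 13, 2024.
Adding 80 calendar days to Nov 13, 2024 gives Feb 1, 2025, which is the date on which the repair-or-replace obligation becomes due. That falls on a Saturday, so it rolls to the next business day, Monday, Feb 3, 2025.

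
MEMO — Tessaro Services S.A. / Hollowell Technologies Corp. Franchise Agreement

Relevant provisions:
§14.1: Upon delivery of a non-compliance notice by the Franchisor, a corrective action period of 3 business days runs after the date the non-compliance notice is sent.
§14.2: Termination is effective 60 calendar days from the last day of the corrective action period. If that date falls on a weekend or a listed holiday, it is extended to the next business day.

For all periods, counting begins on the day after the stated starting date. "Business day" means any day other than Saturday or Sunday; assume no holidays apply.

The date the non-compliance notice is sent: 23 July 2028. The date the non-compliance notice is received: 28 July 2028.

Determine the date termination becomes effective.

25 September 2028

The last day of the corrective action period: counting 3 business days from Sunday, 23 July 2028 (Jul 24, Jul 25, Jul 26, skipping weekends) reaches Wednesday, 26 July 2028.
The date termination becomes effective: 60 calendar days after 26 July 2028 is 24 September 2028. That falls on a Sunday, so it rolls to the next business day, Monday, 25 September 2028.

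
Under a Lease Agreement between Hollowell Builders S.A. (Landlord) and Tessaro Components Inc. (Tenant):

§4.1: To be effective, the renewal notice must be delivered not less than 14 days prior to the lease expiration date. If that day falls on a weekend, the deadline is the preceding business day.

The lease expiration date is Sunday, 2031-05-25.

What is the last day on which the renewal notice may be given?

2031-05-09

2031-05-25 minus 14 days is 2031-05-11. That is a Sunday, so the deadline moves back to Friday, 2031-05-09.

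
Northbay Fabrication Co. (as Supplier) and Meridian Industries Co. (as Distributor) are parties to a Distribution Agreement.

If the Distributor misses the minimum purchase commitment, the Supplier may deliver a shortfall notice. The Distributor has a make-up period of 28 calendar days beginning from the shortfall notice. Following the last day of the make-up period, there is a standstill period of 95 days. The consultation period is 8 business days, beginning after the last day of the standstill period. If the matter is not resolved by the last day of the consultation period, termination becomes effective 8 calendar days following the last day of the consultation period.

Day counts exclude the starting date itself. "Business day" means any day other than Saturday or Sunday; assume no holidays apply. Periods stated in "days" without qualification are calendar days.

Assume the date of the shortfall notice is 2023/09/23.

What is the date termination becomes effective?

The last day of the make-up period: 28 calendar days after 2023/09/23 is 2023/10/21.
The last day of the standstill period: 95 calendar days after 2023/10/21 is 2024/01/24.
From Wednesday, 2024/01/24, 8 business days (Jan 25, Jan 26, Jan 29, Jan 30, Jan 31, Feb 1, Feb 2, Feb 5, skipping weekends) brings us to Monday, 2024/02/05, which is the last day of the consultation period.
Adding 8 calendar days to 2024/02/05 gives 2024/02/13, which is the date termination becomes effective.

2024/02/13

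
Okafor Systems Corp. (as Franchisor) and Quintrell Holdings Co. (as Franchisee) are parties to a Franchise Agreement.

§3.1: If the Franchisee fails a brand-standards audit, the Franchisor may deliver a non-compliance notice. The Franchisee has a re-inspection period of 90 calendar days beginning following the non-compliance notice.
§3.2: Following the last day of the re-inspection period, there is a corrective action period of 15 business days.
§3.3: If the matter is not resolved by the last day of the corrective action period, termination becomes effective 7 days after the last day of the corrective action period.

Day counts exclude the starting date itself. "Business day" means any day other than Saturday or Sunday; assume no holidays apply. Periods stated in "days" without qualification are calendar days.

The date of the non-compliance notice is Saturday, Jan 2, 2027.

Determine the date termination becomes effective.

Apr 30, 2027

The last day of the re-inspection period: Jan 2, 2027 + 90 days = Apr 2, 2027.
The last day of the corrective action period: counting 15 business days from Friday, Apr 2, 2027 (Apr 5, Apr 6, Apr 7, Apr 8, …, Apr 21, Apr 22, Apr 23, skipping weekends) reaches Friday, Apr 23, 2027.
The date termination becomes effective: 7 calendar days after Apr 23, 2027 is Apr 30, 2027.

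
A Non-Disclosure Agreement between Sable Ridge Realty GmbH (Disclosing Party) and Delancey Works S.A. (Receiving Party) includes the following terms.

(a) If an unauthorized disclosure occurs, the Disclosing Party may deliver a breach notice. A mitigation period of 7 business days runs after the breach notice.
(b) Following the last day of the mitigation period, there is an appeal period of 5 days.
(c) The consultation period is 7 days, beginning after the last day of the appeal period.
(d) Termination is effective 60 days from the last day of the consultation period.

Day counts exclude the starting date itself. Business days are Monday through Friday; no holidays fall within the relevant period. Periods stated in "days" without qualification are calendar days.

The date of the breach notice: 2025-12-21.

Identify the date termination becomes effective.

From Sunday, 2025-12-21, 7 business days (Dec 22, Dec 23, Dec 24, Dec 25, Dec 26, Dec 29, Dec 30, skipping weekends) brings us to Tuesday, 2025-12-30, which is the last day of the mitigation period.
Adding 5 calendar days to 2025-12-30 gives 2026-01-04, which is the last day of the appeal period.
The last day of the consultation period: 2026-01-04 + 7 days = 2026-01-11.
The date termination becomes effective: 2026-01-11 + 60 days = 2026-03-12.

2026-03-12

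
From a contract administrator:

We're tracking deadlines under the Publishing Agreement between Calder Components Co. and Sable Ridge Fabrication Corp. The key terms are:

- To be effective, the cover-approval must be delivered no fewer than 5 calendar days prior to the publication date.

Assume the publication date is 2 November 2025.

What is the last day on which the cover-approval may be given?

28 October 2025

Counting back 5 calendar days from 2 November 2025 gives 28 October 2025.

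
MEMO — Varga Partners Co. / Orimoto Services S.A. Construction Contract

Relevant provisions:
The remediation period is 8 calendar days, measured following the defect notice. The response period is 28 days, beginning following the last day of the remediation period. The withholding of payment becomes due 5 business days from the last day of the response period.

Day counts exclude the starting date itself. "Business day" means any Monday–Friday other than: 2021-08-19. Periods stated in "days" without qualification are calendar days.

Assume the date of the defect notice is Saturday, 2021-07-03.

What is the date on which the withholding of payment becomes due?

The last day of the remediation period: 2021-07-03 + 8 days = 2021-07-11.
The last day of the response period: 2021-07-11 + 28 days = 2021-08-08.
The date on which the withholding of payment becomes due: 5 business days after Sunday, 2021-08-08, skipping weekends — Aug 9, Aug 10, Aug 11, Aug 12, Aug 13 — lands on Friday, 2021-08-13.

2021-08-13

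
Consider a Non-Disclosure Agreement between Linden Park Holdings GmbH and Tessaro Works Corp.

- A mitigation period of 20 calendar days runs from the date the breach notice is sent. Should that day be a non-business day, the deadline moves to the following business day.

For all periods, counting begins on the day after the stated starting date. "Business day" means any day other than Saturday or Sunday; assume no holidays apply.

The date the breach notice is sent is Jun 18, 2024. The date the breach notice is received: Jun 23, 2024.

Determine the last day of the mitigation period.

Jul 8, 2024

The last day of the mitigation period: Jun 18, 2024 + 20 days = Jul 8, 2024. Jul 8, 2024 is a Monday, so no roll-forward applies.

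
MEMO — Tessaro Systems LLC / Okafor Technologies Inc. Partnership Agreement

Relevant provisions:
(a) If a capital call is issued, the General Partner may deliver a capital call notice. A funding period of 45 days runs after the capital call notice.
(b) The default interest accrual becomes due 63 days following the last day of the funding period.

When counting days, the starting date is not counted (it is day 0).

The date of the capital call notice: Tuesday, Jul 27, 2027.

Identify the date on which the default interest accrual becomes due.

Nov 12, 2027

Adding 45 calendar days to Jul 27, 2027 gives Sep 10, 2027, which is the last day of the funding period.
The date on which the default interest accrual becomes due: 63 calendar days after Sep 10, 2027 is Nov 12, 2027.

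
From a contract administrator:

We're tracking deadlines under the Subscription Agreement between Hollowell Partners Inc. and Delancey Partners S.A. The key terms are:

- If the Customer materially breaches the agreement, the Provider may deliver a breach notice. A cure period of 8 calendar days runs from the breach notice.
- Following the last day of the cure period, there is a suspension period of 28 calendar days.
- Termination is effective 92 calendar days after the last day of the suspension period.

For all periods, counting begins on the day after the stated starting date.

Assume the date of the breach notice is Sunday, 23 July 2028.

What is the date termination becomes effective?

The last day of the cure period: 8 calendar days after 23 July 2028 is 31 July 2028.
The last day of the suspension period: 31 July 2028 + 28 days = 28 August 2028.
The date termination becomes effective: 92 calendar days after 28 August 2028 is 28 November 2028.

28 November 2028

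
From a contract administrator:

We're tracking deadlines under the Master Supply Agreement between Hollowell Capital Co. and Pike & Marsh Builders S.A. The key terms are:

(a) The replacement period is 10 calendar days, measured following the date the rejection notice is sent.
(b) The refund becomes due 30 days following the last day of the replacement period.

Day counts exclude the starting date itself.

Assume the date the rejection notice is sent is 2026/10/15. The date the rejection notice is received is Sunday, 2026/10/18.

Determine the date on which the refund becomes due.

2026/11/24

The last day of the replacement period: 10 calendar days after 2026/10/15 is 2026/10/25.
Adding 30 calendar days to 2026/10/25 gives 2026/11/24, which is the date on which the refund becomes due.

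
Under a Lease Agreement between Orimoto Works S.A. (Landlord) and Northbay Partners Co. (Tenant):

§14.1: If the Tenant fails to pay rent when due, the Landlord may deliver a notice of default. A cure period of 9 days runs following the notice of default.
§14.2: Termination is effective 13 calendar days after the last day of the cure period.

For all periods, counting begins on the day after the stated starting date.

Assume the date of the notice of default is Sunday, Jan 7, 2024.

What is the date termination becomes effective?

Jan 29, 2024

Adding 9 calendar days to Jan 7, 2024 gives Jan 16, 2024, which is the last day of the cure period.
Adding 13 calendar days to Jan 16, 2024 gives Jan 29, 2024, which is the date termination becomes effective.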